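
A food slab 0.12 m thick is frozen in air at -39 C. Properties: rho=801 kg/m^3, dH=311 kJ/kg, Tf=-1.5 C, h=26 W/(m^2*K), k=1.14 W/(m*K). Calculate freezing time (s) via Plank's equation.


dT = -1.5 - (-39) = 37.5 K
term1 = a/(2h) = 0.12/(2*26) = 0.002307692308
term2 = a^2/(8k) = 0.12^2/(8*1.14) = 0.001578947368
t = rho*dH*1000/dT * (term1 + term2)
t = 801*311*1000/37.5 * (0.002307692308 + 0.001578947368)
t = 25819 s

25819


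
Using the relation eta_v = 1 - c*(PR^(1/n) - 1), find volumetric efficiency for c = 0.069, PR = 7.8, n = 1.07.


PR^(1/n) = 7.8^(1/1.07) = 6.81919757
eta_v = 1 - 0.069 * (6.81919757 - 1)
eta_v = 0.5985

0.5985


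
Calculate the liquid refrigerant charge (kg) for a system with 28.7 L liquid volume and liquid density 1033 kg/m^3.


Charge = V * rho / 1000
Charge = 28.7 * 1033 / 1000
Charge = 29.65 kg

29.65


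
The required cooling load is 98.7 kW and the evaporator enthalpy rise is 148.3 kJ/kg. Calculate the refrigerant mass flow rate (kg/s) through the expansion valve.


m_dot = Q / dh
m_dot = 98.7 / 148.3
m_dot = 0.6655 kg/s

0.6655


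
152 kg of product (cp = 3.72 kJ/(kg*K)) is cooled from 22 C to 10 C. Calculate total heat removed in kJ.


dT = 22 - (10) = 12 K
Q = m * cp * dT = 152 * 3.72 * 12
Q = 6785 kJ

6785


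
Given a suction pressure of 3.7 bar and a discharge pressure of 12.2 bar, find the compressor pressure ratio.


PR = P_high / P_low
PR = 12.2 / 3.7
PR = 3.297

3.297


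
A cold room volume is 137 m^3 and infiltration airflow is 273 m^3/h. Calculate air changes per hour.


ACH = flow / volume
ACH = 273 / 137
ACH = 1.993

1.993


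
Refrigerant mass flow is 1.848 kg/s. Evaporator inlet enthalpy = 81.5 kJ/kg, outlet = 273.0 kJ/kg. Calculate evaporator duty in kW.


dh = 273.0 - 81.5 = 191.5 kJ/kg
Q_evap = m_dot * dh = 1.848 * 191.5
Q_evap = 353.89 kW

353.89


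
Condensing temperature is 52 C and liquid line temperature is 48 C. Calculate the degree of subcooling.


Subcooling = T_cond - T_liquid
Subcooling = 52 - 48
Subcooling = 4 K

4


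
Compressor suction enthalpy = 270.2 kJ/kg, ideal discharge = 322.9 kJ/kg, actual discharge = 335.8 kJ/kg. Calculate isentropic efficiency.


dh_ideal = 322.9 - 270.2 = 52.7 kJ/kg
dh_actual = 335.8 - 270.2 = 65.6 kJ/kg
eta_s = dh_ideal / dh_actual = 52.7 / 65.6
eta_s = 0.8034

0.8034


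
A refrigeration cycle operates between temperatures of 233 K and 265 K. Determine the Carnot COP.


dT = 265 - 233 = 32 K
COP_carnot = T_cold / dT = 233 / 32
COP_carnot = 7.281

7.281


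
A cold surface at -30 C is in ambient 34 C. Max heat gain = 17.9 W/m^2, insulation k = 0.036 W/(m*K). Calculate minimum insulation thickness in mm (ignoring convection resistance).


dT = 34 - (-30) = 64 K
thickness = k * dT / q_max * 1000
thickness = 0.036 * 64 / 17.9 * 1000
thickness = 128.7 mm

128.7


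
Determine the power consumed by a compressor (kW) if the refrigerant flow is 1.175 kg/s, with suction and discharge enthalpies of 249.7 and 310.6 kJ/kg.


dh = 310.6 - 249.7 = 60.9 kJ/kg
W = m_dot * dh = 1.175 * 60.9 = 71.56 kW

71.56


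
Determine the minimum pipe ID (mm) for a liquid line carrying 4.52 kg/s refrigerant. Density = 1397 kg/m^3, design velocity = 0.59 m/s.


A = m_dot / (rho * v) = 4.52 / (1397 * 0.59) = 0.005483906191 m^2
d = sqrt(4*A/pi) * 1000
d = 83.6 mm

83.6


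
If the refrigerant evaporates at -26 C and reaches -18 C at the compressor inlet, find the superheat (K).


Superheat = T_suction - T_evap
Superheat = -18 - (-26)
Superheat = 8 K

8


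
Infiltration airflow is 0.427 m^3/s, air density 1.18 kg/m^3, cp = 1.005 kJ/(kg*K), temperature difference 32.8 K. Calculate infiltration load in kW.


Q = V_dot * rho * cp * dT
Q = 0.427 * 1.18 * 1.005 * 32.8
Q = 16.609 kW

16.609


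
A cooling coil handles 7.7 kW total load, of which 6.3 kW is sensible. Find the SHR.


SHR = Q_sensible / Q_total
SHR = 6.3 / 7.7
SHR = 0.818

0.818


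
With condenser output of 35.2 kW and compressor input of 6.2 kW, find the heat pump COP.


COP_hp = Q_cond / W
COP_hp = 35.2 / 6.2
COP_hp = 5.677

5.677


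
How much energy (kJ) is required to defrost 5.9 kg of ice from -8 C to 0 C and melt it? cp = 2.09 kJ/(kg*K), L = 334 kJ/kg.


Sensible heat = cp * dT = 2.09 * 8 = 16.72 kJ/kg
Total per kg = 16.72 + 334 = 350.72 kJ/kg
Q = m * total = 5.9 * 350.72
Q = 2069.2 kJ

2069.2


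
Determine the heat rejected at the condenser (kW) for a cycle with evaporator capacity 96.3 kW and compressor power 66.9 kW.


Q_cond = Q_evap + W
Q_cond = 96.3 + 66.9
Q_cond = 163.2 kW

163.2


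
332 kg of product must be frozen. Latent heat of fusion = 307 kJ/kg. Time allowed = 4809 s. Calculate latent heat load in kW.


Q_lat = m * h_fg / t
Q_lat = 332 * 307 / 4809
Q_lat = 21.19 kW

21.19


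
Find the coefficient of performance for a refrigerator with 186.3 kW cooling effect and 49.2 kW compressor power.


COP = Q_evap / W
COP = 186.3 / 49.2
COP = 3.787

3.787


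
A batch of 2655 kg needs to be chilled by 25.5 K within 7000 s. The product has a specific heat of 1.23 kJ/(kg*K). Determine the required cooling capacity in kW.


Q = m * cp * dT / t
Q = 2655 * 1.23 * 25.5 / 7000
Q = 11.896 kW

11.896


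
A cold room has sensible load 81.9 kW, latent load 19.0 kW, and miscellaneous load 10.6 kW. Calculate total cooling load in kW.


Q_total = Q_s + Q_l + Q_misc
Q_total = 81.9 + 19.0 + 10.6
Q_total = 111.5 kW

111.5


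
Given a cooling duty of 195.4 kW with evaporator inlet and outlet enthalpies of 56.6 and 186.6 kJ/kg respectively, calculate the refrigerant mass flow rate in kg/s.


dh = 186.6 - 56.6 = 130.0 kJ/kg
m_dot = Q / dh = 195.4 / 130.0 = 1.5031 kg/s

1.5031


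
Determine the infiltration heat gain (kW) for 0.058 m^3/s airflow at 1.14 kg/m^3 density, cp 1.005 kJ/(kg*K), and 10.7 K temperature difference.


Q = V_dot * rho * cp * dT
Q = 0.058 * 1.14 * 1.005 * 10.7
Q = 0.711 kW

0.711


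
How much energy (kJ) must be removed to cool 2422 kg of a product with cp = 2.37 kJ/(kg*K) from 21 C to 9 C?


dT = 21 - (9) = 12 K
Q = m * cp * dT = 2422 * 2.37 * 12
Q = 68882 kJ

68882


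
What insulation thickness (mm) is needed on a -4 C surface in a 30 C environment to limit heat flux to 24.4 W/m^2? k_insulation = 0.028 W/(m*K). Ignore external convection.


dT = 30 - (-4) = 34 K
thickness = k * dT / q_max * 1000
thickness = 0.028 * 34 / 24.4 * 1000
thickness = 39.0 mm

39.0


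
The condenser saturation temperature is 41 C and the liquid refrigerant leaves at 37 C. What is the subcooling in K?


Subcooling = T_cond - T_liquid
Subcooling = 41 - 37
Subcooling = 4 K

4


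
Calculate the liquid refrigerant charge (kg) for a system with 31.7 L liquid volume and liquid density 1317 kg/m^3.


Charge = V * rho / 1000
Charge = 31.7 * 1317 / 1000
Charge = 41.75 kg

41.75


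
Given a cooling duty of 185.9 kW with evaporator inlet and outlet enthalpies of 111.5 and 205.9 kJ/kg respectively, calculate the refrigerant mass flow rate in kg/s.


dh = 205.9 - 111.5 = 94.4 kJ/kg
m_dot = Q / dh = 185.9 / 94.4 = 1.9693 kg/s

1.9693


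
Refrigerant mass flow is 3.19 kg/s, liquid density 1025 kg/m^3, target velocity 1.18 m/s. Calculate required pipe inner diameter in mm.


A = m_dot / (rho * v) = 3.19 / (1025 * 1.18) = 0.002637453493 m^2
d = sqrt(4*A/pi) * 1000
d = 57.9 mm

57.9


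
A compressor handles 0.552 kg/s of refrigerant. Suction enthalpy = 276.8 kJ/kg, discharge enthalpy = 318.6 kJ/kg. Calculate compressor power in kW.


dh = 318.6 - 276.8 = 41.8 kJ/kg
W = m_dot * dh = 0.552 * 41.8 = 23.07 kW

23.07


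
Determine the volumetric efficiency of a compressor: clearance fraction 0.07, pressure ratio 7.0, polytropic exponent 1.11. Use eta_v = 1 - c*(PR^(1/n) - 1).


PR^(1/n) = 7.0^(1/1.11) = 5.77230919
eta_v = 1 - 0.07 * (5.77230919 - 1)
eta_v = 0.6659

0.6659


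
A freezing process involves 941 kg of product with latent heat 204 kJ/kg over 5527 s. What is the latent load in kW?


Q_lat = m * h_fg / t
Q_lat = 941 * 204 / 5527
Q_lat = 34.73 kW

34.73


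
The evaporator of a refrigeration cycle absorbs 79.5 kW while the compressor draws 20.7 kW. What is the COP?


COP = Q_evap / W
COP = 79.5 / 20.7
COP = 3.841

3.841


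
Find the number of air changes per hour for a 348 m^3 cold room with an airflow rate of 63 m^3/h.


ACH = flow / volume
ACH = 63 / 348
ACH = 0.181

0.181


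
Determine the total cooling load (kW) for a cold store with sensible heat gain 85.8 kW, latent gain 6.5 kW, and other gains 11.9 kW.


Q_total = Q_s + Q_l + Q_misc
Q_total = 85.8 + 6.5 + 11.9
Q_total = 104.2 kW

104.2


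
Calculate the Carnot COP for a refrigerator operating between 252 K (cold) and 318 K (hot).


dT = 318 - 252 = 66 K
COP_carnot = T_cold / dT = 252 / 66
COP_carnot = 3.818

3.818


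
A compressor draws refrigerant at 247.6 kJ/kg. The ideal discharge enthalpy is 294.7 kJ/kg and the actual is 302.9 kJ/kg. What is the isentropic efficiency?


dh_ideal = 294.7 - 247.6 = 47.1 kJ/kg
dh_actual = 302.9 - 247.6 = 55.3 kJ/kg
eta_s = dh_ideal / dh_actual = 47.1 / 55.3
eta_s = 0.8517

0.8517


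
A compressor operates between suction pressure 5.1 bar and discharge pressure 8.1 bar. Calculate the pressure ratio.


PR = P_high / P_low
PR = 8.1 / 5.1
PR = 1.588

1.588


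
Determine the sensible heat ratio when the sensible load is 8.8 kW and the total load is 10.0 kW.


SHR = Q_sensible / Q_total
SHR = 8.8 / 10.0
SHR = 0.88

0.88


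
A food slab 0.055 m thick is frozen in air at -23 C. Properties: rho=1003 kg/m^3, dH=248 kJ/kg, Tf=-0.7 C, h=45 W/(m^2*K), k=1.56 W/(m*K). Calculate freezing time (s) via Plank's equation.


dT = -0.7 - (-23) = 22.3 K
term1 = a/(2h) = 0.055/(2*45) = 0.0006111111111
term2 = a^2/(8k) = 0.055^2/(8*1.56) = 0.0002423878205
t = rho*dH*1000/dT * (term1 + term2)
t = 1003*248*1000/22.3 * (0.0006111111111 + 0.0002423878205)
t = 9520 s

9520


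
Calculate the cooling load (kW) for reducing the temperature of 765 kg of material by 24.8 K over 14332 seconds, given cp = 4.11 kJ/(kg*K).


Q = m * cp * dT / t
Q = 765 * 4.11 * 24.8 / 14332
Q = 5.441 kW

5.441


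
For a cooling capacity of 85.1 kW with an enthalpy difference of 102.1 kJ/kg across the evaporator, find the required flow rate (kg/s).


m_dot = Q / dh
m_dot = 85.1 / 102.1
m_dot = 0.8335 kg/s

0.8335


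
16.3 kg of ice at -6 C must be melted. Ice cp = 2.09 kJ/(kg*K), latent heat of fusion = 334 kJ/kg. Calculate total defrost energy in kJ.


Sensible heat = cp * dT = 2.09 * 6 = 12.54 kJ/kg
Total per kg = 12.54 + 334 = 346.54 kJ/kg
Q = m * total = 16.3 * 346.54
Q = 5648.6 kJ

5648.6


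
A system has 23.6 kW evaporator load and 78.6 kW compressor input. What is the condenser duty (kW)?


Q_cond = Q_evap + W
Q_cond = 23.6 + 78.6
Q_cond = 102.2 kW

102.2


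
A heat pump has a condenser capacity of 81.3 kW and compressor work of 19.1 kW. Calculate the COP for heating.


COP_hp = Q_cond / W
COP_hp = 81.3 / 19.1
COP_hp = 4.257

4.257


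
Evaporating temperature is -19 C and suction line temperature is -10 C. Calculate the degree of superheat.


Superheat = T_suction - T_evap
Superheat = -10 - (-19)
Superheat = 9 K

9


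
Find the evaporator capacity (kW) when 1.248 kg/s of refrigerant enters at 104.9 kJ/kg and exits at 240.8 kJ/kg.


dh = 240.8 - 104.9 = 135.9 kJ/kg
Q_evap = m_dot * dh = 1.248 * 135.9
Q_evap = 169.6 kW

169.6


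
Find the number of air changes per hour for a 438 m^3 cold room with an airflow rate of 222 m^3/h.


ACH = flow / volume
ACH = 222 / 438
ACH = 0.507

0.507


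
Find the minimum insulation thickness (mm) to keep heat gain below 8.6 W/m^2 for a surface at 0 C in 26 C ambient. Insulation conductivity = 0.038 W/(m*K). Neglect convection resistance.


dT = 26 - (0) = 26 K
thickness = k * dT / q_max * 1000
thickness = 0.038 * 26 / 8.6 * 1000
thickness = 114.9 mm

114.9


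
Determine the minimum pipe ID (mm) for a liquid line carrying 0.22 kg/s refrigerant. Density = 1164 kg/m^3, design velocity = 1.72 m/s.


A = m_dot / (rho * v) = 0.22 / (1164 * 1.72) = 0.0001098857189 m^2
d = sqrt(4*A/pi) * 1000
d = 11.8 mm

11.8


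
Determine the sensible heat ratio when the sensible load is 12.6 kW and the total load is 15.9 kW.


SHR = Q_sensible / Q_total
SHR = 12.6 / 15.9
SHR = 0.792

0.792


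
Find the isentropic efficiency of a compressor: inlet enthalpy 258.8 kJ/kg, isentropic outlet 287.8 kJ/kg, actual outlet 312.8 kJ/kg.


dh_ideal = 287.8 - 258.8 = 29.0 kJ/kg
dh_actual = 312.8 - 258.8 = 54.0 kJ/kg
eta_s = dh_ideal / dh_actual = 29.0 / 54.0
eta_s = 0.537

0.537


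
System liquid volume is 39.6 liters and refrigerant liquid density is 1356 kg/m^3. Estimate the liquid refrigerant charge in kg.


Charge = V * rho / 1000
Charge = 39.6 * 1356 / 1000
Charge = 53.7 kg

53.7


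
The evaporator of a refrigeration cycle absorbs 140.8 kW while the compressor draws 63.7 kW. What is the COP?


COP = Q_evap / W
COP = 140.8 / 63.7
COP = 2.21

2.21


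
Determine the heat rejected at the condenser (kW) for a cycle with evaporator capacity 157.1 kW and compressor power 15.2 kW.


Q_cond = Q_evap + W
Q_cond = 157.1 + 15.2
Q_cond = 172.3 kW

172.3


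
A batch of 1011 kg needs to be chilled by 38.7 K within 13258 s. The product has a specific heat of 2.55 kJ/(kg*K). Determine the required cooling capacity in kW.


Q = m * cp * dT / t
Q = 1011 * 2.55 * 38.7 / 13258
Q = 7.525 kW

7.525


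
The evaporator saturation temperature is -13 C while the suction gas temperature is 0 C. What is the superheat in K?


Superheat = T_suction - T_evap
Superheat = 0 - (-13)
Superheat = 13 K

13


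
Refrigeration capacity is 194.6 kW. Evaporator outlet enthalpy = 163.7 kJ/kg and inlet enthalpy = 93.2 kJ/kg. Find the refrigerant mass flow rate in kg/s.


dh = 163.7 - 93.2 = 70.5 kJ/kg
m_dot = Q / dh = 194.6 / 70.5 = 2.7603 kg/s

2.7603


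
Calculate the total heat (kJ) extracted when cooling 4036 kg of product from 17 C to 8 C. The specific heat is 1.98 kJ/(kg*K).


dT = 17 - (8) = 9 K
Q = m * cp * dT = 4036 * 1.98 * 9
Q = 71922 kJ

71922


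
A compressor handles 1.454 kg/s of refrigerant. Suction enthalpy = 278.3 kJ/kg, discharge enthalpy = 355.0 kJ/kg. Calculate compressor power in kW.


dh = 355.0 - 278.3 = 76.7 kJ/kg
W = m_dot * dh = 1.454 * 76.7 = 111.52 kW

111.52


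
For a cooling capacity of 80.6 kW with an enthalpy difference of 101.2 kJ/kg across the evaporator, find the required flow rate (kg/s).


m_dot = Q / dh
m_dot = 80.6 / 101.2
m_dot = 0.7964 kg/s

0.7964


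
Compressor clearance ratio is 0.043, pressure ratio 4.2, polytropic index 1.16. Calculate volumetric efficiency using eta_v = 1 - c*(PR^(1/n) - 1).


PR^(1/n) = 4.2^(1/1.16) = 3.44575084
eta_v = 1 - 0.043 * (3.44575084 - 1)
eta_v = 0.8948

0.8948


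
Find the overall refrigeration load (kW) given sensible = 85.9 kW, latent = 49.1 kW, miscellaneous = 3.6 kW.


Q_total = Q_s + Q_l + Q_misc
Q_total = 85.9 + 49.1 + 3.6
Q_total = 138.6 kW

138.6


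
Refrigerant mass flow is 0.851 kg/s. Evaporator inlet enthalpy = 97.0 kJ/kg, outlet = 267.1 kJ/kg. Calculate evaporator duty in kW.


dh = 267.1 - 97.0 = 170.1 kJ/kg
Q_evap = m_dot * dh = 0.851 * 170.1
Q_evap = 144.76 kW

144.76


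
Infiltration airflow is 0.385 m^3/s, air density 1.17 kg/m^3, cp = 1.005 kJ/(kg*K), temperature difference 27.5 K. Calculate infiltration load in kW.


Q = V_dot * rho * cp * dT
Q = 0.385 * 1.17 * 1.005 * 27.5
Q = 12.449 kW

12.449


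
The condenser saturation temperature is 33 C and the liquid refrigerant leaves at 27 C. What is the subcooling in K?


Subcooling = T_cond - T_liquid
Subcooling = 33 - 27
Subcooling = 6 K

6


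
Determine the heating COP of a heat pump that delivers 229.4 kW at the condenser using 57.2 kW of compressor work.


COP_hp = Q_cond / W
COP_hp = 229.4 / 57.2
COP_hp = 4.01

4.01


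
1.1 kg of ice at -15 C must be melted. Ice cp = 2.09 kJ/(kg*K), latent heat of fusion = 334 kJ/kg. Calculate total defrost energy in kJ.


Sensible heat = cp * dT = 2.09 * 15 = 31.35 kJ/kg
Total per kg = 31.35 + 334 = 365.35 kJ/kg
Q = m * total = 1.1 * 365.35
Q = 401.9 kJ

401.9


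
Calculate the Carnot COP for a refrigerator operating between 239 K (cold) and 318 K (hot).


dT = 318 - 239 = 79 K
COP_carnot = T_cold / dT = 239 / 79
COP_carnot = 3.025

3.025


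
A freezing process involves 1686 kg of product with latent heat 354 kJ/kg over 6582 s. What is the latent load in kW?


Q_lat = m * h_fg / t
Q_lat = 1686 * 354 / 6582
Q_lat = 90.68 kW

90.68


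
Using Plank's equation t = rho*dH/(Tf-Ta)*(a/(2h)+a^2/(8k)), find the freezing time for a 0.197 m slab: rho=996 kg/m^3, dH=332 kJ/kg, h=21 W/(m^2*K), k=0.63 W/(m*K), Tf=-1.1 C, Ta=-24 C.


dT = -1.1 - (-24) = 22.9 K
term1 = a/(2h) = 0.197/(2*21) = 0.00469047619
term2 = a^2/(8k) = 0.197^2/(8*0.63) = 0.007700198413
t = rho*dH*1000/dT * (term1 + term2)
t = 996*332*1000/22.9 * (0.00469047619 + 0.007700198413)
t = 178919 s

178919


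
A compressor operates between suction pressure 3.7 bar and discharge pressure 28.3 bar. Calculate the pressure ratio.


PR = P_high / P_low
PR = 28.3 / 3.7
PR = 7.649

7.649


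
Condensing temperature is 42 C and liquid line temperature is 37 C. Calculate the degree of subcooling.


Subcooling = T_cond - T_liquid
Subcooling = 42 - 37
Subcooling = 5 K

5


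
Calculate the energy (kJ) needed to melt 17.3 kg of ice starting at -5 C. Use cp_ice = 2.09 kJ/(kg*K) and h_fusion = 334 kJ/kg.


Sensible heat = cp * dT = 2.09 * 5 = 10.45 kJ/kg
Total per kg = 10.45 + 334 = 344.45 kJ/kg
Q = m * total = 17.3 * 344.45
Q = 5959.0 kJ

5959.0


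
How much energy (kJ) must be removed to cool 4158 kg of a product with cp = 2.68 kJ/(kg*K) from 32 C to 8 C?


dT = 32 - (8) = 24 K
Q = m * cp * dT = 4158 * 2.68 * 24
Q = 267443 kJ

267443


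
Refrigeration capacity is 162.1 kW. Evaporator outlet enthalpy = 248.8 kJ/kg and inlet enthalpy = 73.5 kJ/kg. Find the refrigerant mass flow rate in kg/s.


dh = 248.8 - 73.5 = 175.3 kJ/kg
m_dot = Q / dh = 162.1 / 175.3 = 0.9247 kg/s

0.9247


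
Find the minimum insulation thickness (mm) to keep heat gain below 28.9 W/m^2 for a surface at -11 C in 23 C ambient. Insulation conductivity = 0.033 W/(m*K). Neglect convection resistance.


dT = 23 - (-11) = 34 K
thickness = k * dT / q_max * 1000
thickness = 0.033 * 34 / 28.9 * 1000
thickness = 38.8 mm

38.8


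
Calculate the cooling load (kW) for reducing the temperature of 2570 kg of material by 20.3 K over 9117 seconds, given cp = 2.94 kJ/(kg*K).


Q = m * cp * dT / t
Q = 2570 * 2.94 * 20.3 / 9117
Q = 16.824 kW

16.824


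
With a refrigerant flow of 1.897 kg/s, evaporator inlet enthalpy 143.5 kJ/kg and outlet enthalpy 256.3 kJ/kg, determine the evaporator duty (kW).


dh = 256.3 - 143.5 = 112.8 kJ/kg
Q_evap = m_dot * dh = 1.897 * 112.8
Q_evap = 213.98 kW

213.98


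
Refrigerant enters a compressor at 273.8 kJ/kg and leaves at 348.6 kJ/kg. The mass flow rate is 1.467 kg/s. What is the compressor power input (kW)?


dh = 348.6 - 273.8 = 74.8 kJ/kg
W = m_dot * dh = 1.467 * 74.8 = 109.73 kW

109.73


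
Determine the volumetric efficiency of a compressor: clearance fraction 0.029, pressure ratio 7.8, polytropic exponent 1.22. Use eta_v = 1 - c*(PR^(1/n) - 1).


PR^(1/n) = 7.8^(1/1.22) = 5.38548827
eta_v = 1 - 0.029 * (5.38548827 - 1)
eta_v = 0.8728

0.8728


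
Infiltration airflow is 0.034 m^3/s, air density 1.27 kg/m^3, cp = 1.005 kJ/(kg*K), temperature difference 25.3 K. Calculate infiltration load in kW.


Q = V_dot * rho * cp * dT
Q = 0.034 * 1.27 * 1.005 * 25.3
Q = 1.098 kW

1.098


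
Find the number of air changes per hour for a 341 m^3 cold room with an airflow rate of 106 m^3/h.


ACH = flow / volume
ACH = 106 / 341
ACH = 0.311

0.311


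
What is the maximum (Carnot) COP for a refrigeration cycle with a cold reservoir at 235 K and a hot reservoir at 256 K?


dT = 256 - 235 = 21 K
COP_carnot = T_cold / dT = 235 / 21
COP_carnot = 11.19

11.19


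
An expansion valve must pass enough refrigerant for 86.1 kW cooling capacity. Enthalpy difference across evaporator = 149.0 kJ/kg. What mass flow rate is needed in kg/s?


m_dot = Q / dh
m_dot = 86.1 / 149.0
m_dot = 0.5779 kg/s

0.5779


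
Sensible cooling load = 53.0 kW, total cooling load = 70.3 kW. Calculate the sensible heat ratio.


SHR = Q_sensible / Q_total
SHR = 53.0 / 70.3
SHR = 0.754

0.754


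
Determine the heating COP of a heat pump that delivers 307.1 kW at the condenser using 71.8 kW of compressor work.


COP_hp = Q_cond / W
COP_hp = 307.1 / 71.8
COP_hp = 4.277

4.277


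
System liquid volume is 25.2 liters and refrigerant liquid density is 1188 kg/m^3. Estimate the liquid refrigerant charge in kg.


Charge = V * rho / 1000
Charge = 25.2 * 1188 / 1000
Charge = 29.94 kg

29.94


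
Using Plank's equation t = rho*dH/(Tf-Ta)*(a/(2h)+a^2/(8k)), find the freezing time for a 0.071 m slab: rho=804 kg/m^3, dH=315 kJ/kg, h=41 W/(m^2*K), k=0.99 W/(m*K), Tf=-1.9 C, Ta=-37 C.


dT = -1.9 - (-37) = 35.1 K
term1 = a/(2h) = 0.071/(2*41) = 0.0008658536585
term2 = a^2/(8k) = 0.071^2/(8*0.99) = 0.000636489899
t = rho*dH*1000/dT * (term1 + term2)
t = 804*315*1000/35.1 * (0.0008658536585 + 0.000636489899)
t = 10840 s

10840


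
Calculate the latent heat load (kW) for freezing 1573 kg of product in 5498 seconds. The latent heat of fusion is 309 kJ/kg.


Q_lat = m * h_fg / t
Q_lat = 1573 * 309 / 5498
Q_lat = 88.41 kW

88.41


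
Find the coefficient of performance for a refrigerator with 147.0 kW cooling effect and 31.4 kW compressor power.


COP = Q_evap / W
COP = 147.0 / 31.4
COP = 4.682

4.682


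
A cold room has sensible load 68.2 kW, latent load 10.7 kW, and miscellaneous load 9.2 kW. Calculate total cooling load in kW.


Q_total = Q_s + Q_l + Q_misc
Q_total = 68.2 + 10.7 + 9.2
Q_total = 88.1 kW

88.1


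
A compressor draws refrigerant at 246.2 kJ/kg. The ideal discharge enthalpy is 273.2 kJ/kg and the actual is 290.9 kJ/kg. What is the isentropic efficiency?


dh_ideal = 273.2 - 246.2 = 27.0 kJ/kg
dh_actual = 290.9 - 246.2 = 44.7 kJ/kg
eta_s = dh_ideal / dh_actual = 27.0 / 44.7
eta_s = 0.604

0.604


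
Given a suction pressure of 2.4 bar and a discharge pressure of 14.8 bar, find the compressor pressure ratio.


PR = P_high / P_low
PR = 14.8 / 2.4
PR = 6.167

6.167


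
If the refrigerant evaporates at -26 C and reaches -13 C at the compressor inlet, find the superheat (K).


Superheat = T_suction - T_evap
Superheat = -13 - (-26)
Superheat = 13 K

13


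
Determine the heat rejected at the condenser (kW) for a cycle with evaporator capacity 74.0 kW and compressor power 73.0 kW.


Q_cond = Q_evap + W
Q_cond = 74.0 + 73.0
Q_cond = 147.0 kW

147.0


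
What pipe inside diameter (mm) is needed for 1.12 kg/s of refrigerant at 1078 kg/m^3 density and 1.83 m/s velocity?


A = m_dot / (rho * v) = 1.12 / (1078 * 1.83) = 0.0005677382727 m^2
d = sqrt(4*A/pi) * 1000
d = 26.9 mm

26.9


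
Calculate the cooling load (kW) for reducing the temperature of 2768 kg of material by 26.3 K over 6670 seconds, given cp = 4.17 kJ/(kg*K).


Q = m * cp * dT / t
Q = 2768 * 4.17 * 26.3 / 6670
Q = 45.513 kW

45.513


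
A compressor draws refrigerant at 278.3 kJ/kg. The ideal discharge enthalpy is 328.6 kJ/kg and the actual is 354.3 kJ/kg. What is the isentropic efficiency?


dh_ideal = 328.6 - 278.3 = 50.3 kJ/kg
dh_actual = 354.3 - 278.3 = 76.0 kJ/kg
eta_s = dh_ideal / dh_actual = 50.3 / 76.0
eta_s = 0.6618

0.6618


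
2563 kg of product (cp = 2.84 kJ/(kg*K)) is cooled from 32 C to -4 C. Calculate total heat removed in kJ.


dT = 32 - (-4) = 36 K
Q = m * cp * dT = 2563 * 2.84 * 36
Q = 262041 kJ

262041


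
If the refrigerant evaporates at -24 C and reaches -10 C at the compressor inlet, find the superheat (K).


Superheat = T_suction - T_evap
Superheat = -10 - (-24)
Superheat = 14 K

14


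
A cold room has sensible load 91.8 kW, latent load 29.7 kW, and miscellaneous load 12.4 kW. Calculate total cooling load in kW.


Q_total = Q_s + Q_l + Q_misc
Q_total = 91.8 + 29.7 + 12.4
Q_total = 133.9 kW

133.9


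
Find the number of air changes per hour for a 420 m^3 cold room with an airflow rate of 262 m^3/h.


ACH = flow / volume
ACH = 262 / 420
ACH = 0.624

0.624


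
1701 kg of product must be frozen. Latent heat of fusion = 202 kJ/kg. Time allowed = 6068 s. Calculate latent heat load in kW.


Q_lat = m * h_fg / t
Q_lat = 1701 * 202 / 6068
Q_lat = 56.63 kW

56.63


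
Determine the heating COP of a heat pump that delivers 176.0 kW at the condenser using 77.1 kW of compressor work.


COP_hp = Q_cond / W
COP_hp = 176.0 / 77.1
COP_hp = 2.283

2.283


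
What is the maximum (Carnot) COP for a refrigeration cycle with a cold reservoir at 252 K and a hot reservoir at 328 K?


dT = 328 - 252 = 76 K
COP_carnot = T_cold / dT = 252 / 76
COP_carnot = 3.316

3.316


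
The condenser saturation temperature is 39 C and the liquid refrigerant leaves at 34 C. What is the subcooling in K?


Subcooling = T_cond - T_liquid
Subcooling = 39 - 34
Subcooling = 5 K

5


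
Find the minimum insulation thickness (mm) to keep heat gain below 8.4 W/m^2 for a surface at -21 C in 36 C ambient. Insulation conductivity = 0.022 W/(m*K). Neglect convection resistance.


dT = 36 - (-21) = 57 K
thickness = k * dT / q_max * 1000
thickness = 0.022 * 57 / 8.4 * 1000
thickness = 149.3 mm

149.3


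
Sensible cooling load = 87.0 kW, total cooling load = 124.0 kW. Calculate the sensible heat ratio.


SHR = Q_sensible / Q_total
SHR = 87.0 / 124.0
SHR = 0.702

0.702


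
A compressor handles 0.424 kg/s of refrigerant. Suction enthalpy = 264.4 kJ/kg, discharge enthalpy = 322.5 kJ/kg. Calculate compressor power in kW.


dh = 322.5 - 264.4 = 58.1 kJ/kg
W = m_dot * dh = 0.424 * 58.1 = 24.63 kW

24.63


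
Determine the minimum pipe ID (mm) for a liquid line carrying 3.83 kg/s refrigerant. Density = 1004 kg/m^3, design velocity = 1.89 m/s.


A = m_dot / (rho * v) = 3.83 / (1004 * 1.89) = 0.0020183815 m^2
d = sqrt(4*A/pi) * 1000
d = 50.7 mm

50.7


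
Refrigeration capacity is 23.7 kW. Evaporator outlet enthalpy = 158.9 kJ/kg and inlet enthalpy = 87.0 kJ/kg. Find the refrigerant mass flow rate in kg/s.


dh = 158.9 - 87.0 = 71.9 kJ/kg
m_dot = Q / dh = 23.7 / 71.9 = 0.3296 kg/s

0.3296


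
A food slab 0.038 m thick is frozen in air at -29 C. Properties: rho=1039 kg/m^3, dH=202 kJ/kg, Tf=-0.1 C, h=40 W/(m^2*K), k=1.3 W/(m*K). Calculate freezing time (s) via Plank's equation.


dT = -0.1 - (-29) = 28.9 K
term1 = a/(2h) = 0.038/(2*40) = 0.000475
term2 = a^2/(8k) = 0.038^2/(8*1.3) = 0.0001388461538
t = rho*dH*1000/dT * (term1 + term2)
t = 1039*202*1000/28.9 * (0.000475 + 0.0001388461538)
t = 4458 s

4458


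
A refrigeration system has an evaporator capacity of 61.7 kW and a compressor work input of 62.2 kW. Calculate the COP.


COP = Q_evap / W
COP = 61.7 / 62.2
COP = 0.992

0.992


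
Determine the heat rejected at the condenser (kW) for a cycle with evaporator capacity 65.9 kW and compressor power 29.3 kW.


Q_cond = Q_evap + W
Q_cond = 65.9 + 29.3
Q_cond = 95.2 kW

95.2


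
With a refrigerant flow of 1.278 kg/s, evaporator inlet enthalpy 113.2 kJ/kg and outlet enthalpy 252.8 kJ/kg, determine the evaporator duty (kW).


dh = 252.8 - 113.2 = 139.6 kJ/kg
Q_evap = m_dot * dh = 1.278 * 139.6
Q_evap = 178.41 kW

178.41


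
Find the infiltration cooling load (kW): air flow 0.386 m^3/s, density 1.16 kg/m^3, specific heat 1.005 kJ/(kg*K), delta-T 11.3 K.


Q = V_dot * rho * cp * dT
Q = 0.386 * 1.16 * 1.005 * 11.3
Q = 5.085 kW

5.085


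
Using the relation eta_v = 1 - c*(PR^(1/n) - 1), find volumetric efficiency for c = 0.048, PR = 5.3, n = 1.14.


PR^(1/n) = 5.3^(1/1.14) = 4.31846804
eta_v = 1 - 0.048 * (4.31846804 - 1)
eta_v = 0.8407

0.8407


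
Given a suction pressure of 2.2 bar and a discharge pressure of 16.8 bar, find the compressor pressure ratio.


PR = P_high / P_low
PR = 16.8 / 2.2
PR = 7.636

7.636


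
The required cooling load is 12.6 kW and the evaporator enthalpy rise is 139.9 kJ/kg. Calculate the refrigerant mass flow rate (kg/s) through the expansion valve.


m_dot = Q / dh
m_dot = 12.6 / 139.9
m_dot = 0.0901 kg/s

0.0901


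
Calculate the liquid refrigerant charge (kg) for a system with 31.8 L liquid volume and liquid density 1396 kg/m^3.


Charge = V * rho / 1000
Charge = 31.8 * 1396 / 1000
Charge = 44.39 kg

44.39


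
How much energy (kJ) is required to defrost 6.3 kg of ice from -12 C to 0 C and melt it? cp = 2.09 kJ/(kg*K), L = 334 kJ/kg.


Sensible heat = cp * dT = 2.09 * 12 = 25.08 kJ/kg
Total per kg = 25.08 + 334 = 359.08 kJ/kg
Q = m * total = 6.3 * 359.08
Q = 2262.2 kJ

2262.2


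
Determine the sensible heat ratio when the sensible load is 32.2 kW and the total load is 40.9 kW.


SHR = Q_sensible / Q_total
SHR = 32.2 / 40.9
SHR = 0.787

0.787


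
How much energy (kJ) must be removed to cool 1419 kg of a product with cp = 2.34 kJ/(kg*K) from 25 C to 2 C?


dT = 25 - (2) = 23 K
Q = m * cp * dT = 1419 * 2.34 * 23
Q = 76371 kJ

76371


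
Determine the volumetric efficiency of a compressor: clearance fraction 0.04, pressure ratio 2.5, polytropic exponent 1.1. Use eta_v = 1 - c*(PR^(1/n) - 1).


PR^(1/n) = 2.5^(1/1.1) = 2.30018965
eta_v = 1 - 0.04 * (2.30018965 - 1)
eta_v = 0.948

0.948


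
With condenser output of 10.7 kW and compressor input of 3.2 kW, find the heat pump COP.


COP_hp = Q_cond / W
COP_hp = 10.7 / 3.2
COP_hp = 3.344

3.344


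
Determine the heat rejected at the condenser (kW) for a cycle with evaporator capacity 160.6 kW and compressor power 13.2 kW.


Q_cond = Q_evap + W
Q_cond = 160.6 + 13.2
Q_cond = 173.8 kW

173.8


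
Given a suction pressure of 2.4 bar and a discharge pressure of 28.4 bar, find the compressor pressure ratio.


PR = P_high / P_low
PR = 28.4 / 2.4
PR = 11.833

11.833


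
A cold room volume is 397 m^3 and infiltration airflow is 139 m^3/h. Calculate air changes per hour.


ACH = flow / volume
ACH = 139 / 397
ACH = 0.35

0.35


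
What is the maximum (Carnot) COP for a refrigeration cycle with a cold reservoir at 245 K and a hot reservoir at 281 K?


dT = 281 - 245 = 36 K
COP_carnot = T_cold / dT = 245 / 36
COP_carnot = 6.806

6.806


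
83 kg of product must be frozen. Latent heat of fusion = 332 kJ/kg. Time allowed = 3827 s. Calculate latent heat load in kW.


Q_lat = m * h_fg / t
Q_lat = 83 * 332 / 3827
Q_lat = 7.2 kW

7.2


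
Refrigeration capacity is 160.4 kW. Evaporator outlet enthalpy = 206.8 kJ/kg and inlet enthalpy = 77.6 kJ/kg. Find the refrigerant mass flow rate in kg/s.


dh = 206.8 - 77.6 = 129.2 kJ/kg
m_dot = Q / dh = 160.4 / 129.2 = 1.2415 kg/s

1.2415


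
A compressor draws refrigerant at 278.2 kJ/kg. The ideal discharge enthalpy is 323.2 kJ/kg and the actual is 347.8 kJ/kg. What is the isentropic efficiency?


dh_ideal = 323.2 - 278.2 = 45.0 kJ/kg
dh_actual = 347.8 - 278.2 = 69.6 kJ/kg
eta_s = dh_ideal / dh_actual = 45.0 / 69.6
eta_s = 0.6466

0.6466


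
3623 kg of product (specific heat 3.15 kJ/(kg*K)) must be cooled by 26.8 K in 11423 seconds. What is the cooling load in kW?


Q = m * cp * dT / t
Q = 3623 * 3.15 * 26.8 / 11423
Q = 26.775 kW

26.775


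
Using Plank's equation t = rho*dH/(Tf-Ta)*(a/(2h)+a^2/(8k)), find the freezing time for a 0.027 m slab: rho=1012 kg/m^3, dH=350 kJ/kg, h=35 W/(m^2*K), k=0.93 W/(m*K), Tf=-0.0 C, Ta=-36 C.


dT = -0.0 - (-36) = 36.0 K
term1 = a/(2h) = 0.027/(2*35) = 0.0003857142857
term2 = a^2/(8k) = 0.027^2/(8*0.93) = 0.00009798387097
t = rho*dH*1000/dT * (term1 + term2)
t = 1012*350*1000/36.0 * (0.0003857142857 + 0.00009798387097)
t = 4759 s

4759


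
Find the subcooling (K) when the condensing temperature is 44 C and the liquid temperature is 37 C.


Subcooling = T_cond - T_liquid
Subcooling = 44 - 37
Subcooling = 7 K

7


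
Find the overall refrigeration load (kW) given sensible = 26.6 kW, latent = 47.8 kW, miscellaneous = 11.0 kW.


Q_total = Q_s + Q_l + Q_misc
Q_total = 26.6 + 47.8 + 11.0
Q_total = 85.4 kW

85.4


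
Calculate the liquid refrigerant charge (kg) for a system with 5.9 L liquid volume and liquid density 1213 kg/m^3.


Charge = V * rho / 1000
Charge = 5.9 * 1213 / 1000
Charge = 7.16 kg

7.16


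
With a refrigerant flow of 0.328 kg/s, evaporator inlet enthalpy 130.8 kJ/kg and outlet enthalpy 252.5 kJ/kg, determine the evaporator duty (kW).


dh = 252.5 - 130.8 = 121.7 kJ/kg
Q_evap = m_dot * dh = 0.328 * 121.7
Q_evap = 39.92 kW

39.92


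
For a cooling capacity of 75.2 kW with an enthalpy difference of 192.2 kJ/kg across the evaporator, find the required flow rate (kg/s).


m_dot = Q / dh
m_dot = 75.2 / 192.2
m_dot = 0.3913 kg/s

0.3913


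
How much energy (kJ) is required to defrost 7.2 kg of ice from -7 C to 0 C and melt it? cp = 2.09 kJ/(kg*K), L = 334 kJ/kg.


Sensible heat = cp * dT = 2.09 * 7 = 14.63 kJ/kg
Total per kg = 14.63 + 334 = 348.63 kJ/kg
Q = m * total = 7.2 * 348.63
Q = 2510.1 kJ

2510.1


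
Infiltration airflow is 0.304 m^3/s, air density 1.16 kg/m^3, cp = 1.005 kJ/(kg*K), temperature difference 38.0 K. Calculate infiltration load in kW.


Q = V_dot * rho * cp * dT
Q = 0.304 * 1.16 * 1.005 * 38.0
Q = 13.467 kW

13.467


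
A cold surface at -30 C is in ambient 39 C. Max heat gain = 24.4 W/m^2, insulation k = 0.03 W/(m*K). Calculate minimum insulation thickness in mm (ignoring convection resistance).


dT = 39 - (-30) = 69 K
thickness = k * dT / q_max * 1000
thickness = 0.03 * 69 / 24.4 * 1000
thickness = 84.8 mm

84.8


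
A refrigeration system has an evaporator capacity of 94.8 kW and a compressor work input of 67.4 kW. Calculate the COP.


COP = Q_evap / W
COP = 94.8 / 67.4
COP = 1.407

1.407


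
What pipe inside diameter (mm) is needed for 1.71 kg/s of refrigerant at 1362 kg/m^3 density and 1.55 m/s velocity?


A = m_dot / (rho * v) = 1.71 / (1362 * 1.55) = 0.0008100042632 m^2
d = sqrt(4*A/pi) * 1000
d = 32.1 mm

32.1


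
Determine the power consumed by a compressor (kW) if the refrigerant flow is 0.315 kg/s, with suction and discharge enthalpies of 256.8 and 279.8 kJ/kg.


dh = 279.8 - 256.8 = 23.0 kJ/kg
W = m_dot * dh = 0.315 * 23.0 = 7.25 kW

7.25


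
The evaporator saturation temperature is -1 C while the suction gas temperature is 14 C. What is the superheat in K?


Superheat = T_suction - T_evap
Superheat = 14 - (-1)
Superheat = 15 K

15


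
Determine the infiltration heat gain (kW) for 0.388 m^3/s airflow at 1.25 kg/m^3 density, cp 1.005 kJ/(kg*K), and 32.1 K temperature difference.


Q = V_dot * rho * cp * dT
Q = 0.388 * 1.25 * 1.005 * 32.1
Q = 15.646 kW

15.646


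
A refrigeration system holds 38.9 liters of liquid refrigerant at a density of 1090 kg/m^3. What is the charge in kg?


Charge = V * rho / 1000
Charge = 38.9 * 1090 / 1000
Charge = 42.4 kg

42.4


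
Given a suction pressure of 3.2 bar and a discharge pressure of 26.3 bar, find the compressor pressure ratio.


PR = P_high / P_low
PR = 26.3 / 3.2
PR = 8.219

8.219


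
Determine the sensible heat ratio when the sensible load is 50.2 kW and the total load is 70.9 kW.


SHR = Q_sensible / Q_total
SHR = 50.2 / 70.9
SHR = 0.708

0.708


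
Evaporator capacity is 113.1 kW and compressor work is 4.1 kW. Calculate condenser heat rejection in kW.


Q_cond = Q_evap + W
Q_cond = 113.1 + 4.1
Q_cond = 117.2 kW

117.2


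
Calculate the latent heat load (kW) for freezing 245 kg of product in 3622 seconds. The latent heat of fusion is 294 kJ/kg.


Q_lat = m * h_fg / t
Q_lat = 245 * 294 / 3622
Q_lat = 19.89 kW

19.89


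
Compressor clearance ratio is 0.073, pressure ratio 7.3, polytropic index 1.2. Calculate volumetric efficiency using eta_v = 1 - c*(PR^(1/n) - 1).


PR^(1/n) = 7.3^(1/1.2) = 5.24126015
eta_v = 1 - 0.073 * (5.24126015 - 1)
eta_v = 0.6904

0.6904


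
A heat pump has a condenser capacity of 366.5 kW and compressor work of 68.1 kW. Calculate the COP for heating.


COP_hp = Q_cond / W
COP_hp = 366.5 / 68.1
COP_hp = 5.382

5.382


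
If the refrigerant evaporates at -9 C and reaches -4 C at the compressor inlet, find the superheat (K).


Superheat = T_suction - T_evap
Superheat = -4 - (-9)
Superheat = 5 K

5


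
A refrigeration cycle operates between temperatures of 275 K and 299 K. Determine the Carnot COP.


dT = 299 - 275 = 24 K
COP_carnot = T_cold / dT = 275 / 24
COP_carnot = 11.458

11.458


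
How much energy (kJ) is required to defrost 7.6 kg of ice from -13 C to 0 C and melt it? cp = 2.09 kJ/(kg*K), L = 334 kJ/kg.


Sensible heat = cp * dT = 2.09 * 13 = 27.17 kJ/kg
Total per kg = 27.17 + 334 = 361.17 kJ/kg
Q = m * total = 7.6 * 361.17
Q = 2744.9 kJ

2744.9


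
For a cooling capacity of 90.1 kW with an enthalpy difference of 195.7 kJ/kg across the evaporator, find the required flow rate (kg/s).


m_dot = Q / dh
m_dot = 90.1 / 195.7
m_dot = 0.4604 kg/s

0.4604


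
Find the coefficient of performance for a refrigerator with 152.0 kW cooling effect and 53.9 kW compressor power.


COP = Q_evap / W
COP = 152.0 / 53.9
COP = 2.82

2.82


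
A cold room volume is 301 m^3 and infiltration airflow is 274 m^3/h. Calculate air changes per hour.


ACH = flow / volume
ACH = 274 / 301
ACH = 0.91

0.91


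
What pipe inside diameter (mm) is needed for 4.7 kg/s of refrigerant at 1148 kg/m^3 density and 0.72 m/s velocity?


A = m_dot / (rho * v) = 4.7 / (1148 * 0.72) = 0.005686217576 m^2
d = sqrt(4*A/pi) * 1000
d = 85.1 mm

85.1


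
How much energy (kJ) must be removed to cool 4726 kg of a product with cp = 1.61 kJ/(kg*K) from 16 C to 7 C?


dT = 16 - (7) = 9 K
Q = m * cp * dT = 4726 * 1.61 * 9
Q = 68480 kJ

68480


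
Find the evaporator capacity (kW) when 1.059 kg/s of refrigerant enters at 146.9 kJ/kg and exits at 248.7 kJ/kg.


dh = 248.7 - 146.9 = 101.8 kJ/kg
Q_evap = m_dot * dh = 1.059 * 101.8
Q_evap = 107.81 kW

107.81


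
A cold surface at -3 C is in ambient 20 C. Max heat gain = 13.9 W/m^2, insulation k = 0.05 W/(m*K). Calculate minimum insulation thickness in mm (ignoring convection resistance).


dT = 20 - (-3) = 23 K
thickness = k * dT / q_max * 1000
thickness = 0.05 * 23 / 13.9 * 1000
thickness = 82.7 mm

82.7


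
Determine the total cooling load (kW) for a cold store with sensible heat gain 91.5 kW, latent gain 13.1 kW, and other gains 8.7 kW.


Q_total = Q_s + Q_l + Q_misc
Q_total = 91.5 + 13.1 + 8.7
Q_total = 113.3 kW

113.3


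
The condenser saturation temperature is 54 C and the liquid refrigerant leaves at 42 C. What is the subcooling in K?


Subcooling = T_cond - T_liquid
Subcooling = 54 - 42
Subcooling = 12 K

12


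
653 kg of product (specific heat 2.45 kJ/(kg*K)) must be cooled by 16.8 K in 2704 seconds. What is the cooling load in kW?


Q = m * cp * dT / t
Q = 653 * 2.45 * 16.8 / 2704
Q = 9.94 kW

9.94


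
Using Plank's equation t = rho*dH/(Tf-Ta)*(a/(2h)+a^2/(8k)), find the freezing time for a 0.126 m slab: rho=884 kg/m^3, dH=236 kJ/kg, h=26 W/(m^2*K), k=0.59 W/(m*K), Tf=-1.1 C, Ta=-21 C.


dT = -1.1 - (-21) = 19.9 K
term1 = a/(2h) = 0.126/(2*26) = 0.002423076923
term2 = a^2/(8k) = 0.126^2/(8*0.59) = 0.003363559322
t = rho*dH*1000/dT * (term1 + term2)
t = 884*236*1000/19.9 * (0.002423076923 + 0.003363559322)
t = 60665 s

60665


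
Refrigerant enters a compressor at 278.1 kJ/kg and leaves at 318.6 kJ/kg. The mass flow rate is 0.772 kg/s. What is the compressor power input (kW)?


dh = 318.6 - 278.1 = 40.5 kJ/kg
W = m_dot * dh = 0.772 * 40.5 = 31.27 kW

31.27
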